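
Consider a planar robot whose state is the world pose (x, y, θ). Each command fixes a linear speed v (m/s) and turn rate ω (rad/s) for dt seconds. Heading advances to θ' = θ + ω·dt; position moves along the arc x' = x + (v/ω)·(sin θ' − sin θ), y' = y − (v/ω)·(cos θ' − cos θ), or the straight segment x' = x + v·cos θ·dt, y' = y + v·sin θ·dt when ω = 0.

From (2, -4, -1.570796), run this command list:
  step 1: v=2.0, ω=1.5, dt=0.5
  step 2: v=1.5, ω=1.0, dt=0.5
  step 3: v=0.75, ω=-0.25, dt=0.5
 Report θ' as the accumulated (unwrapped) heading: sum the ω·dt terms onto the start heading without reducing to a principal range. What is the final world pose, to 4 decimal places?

step 1: θ'=-0.8208 (R=1.3333) → pose (2.3577, -4.9089, -0.8208)
step 2: θ'=-0.3208 (R=1.5000) → pose (2.9823, -5.3099, -0.3208)
step 3: θ'=-0.4458 (R=-3.0000) → pose (3.3299, -5.4500, -0.4458)

(3.3299, -5.4500, -0.4458)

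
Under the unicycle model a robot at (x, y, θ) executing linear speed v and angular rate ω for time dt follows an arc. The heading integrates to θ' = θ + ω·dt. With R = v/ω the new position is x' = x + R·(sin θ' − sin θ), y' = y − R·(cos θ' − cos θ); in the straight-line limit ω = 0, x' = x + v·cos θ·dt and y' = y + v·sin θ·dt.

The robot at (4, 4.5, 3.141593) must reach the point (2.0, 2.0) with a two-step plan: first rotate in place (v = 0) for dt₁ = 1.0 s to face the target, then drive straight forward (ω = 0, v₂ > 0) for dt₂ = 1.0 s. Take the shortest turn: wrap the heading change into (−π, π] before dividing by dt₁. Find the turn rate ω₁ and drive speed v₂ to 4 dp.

heading to target = atan2(2−4.5, 2−4) = -2.2455
Δθ = wrap(-2.2455 − 3.1416) = 0.8961; ω₁ = Δθ/dt₁ = 0.8961
distance = √((2−4)² + (2−4.5)²) = 3.2016; v₂ = distance/dt₂ = 3.2016

ω₁ = 0.8961, v₂ = 3.2016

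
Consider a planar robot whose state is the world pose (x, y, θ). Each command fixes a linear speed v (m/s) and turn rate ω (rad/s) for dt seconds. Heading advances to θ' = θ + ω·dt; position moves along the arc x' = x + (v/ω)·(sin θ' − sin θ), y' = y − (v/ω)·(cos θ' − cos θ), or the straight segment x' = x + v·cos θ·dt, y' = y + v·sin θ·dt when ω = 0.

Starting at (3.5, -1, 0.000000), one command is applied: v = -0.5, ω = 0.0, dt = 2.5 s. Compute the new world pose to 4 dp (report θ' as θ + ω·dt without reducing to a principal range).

θ' = 0.0000 + 0.0·2.5 = 0.0000
ω = 0 → straight: x' = 3.5 + -0.5·cos(0.0000)·2.5 = 2.2500
y' = -1 + -0.5·sin(0.0000)·2.5 = -1.0000

(2.2500, -1.0000, 0.0000)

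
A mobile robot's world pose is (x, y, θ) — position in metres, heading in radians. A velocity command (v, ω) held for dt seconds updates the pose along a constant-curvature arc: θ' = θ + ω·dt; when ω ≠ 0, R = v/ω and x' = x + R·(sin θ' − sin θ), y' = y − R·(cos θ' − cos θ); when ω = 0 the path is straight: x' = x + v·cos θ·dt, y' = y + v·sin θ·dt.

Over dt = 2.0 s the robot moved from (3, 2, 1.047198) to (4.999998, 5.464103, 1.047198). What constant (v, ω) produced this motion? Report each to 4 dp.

Δθ = 1.047198 − 1.047198 = 0.000000
ω = Δθ/dt = 0.000000/2.0 = 0.0000
ω = 0 → v = (Δx·cos θ + Δy·sin θ)/dt = 2.0000

v = 2.0000, ω = 0.0000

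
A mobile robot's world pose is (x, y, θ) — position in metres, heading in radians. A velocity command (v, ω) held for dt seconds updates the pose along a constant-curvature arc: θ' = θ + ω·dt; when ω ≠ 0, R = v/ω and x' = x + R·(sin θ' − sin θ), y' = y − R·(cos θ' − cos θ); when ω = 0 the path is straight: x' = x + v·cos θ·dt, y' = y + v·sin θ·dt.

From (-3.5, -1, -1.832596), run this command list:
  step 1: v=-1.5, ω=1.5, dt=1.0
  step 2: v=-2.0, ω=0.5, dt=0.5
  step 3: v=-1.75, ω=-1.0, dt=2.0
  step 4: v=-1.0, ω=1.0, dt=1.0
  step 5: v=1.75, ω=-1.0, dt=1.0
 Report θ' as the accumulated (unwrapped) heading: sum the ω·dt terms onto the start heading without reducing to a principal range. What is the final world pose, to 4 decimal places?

step 1: θ'=-0.3326 (R=-1.0000) → pose (-4.1394, 0.2040, -0.3326)
step 2: θ'=-0.0826 (R=-4.0000) → pose (-5.1154, 0.4096, -0.0826)
step 3: θ'=-2.0826 (R=1.7500) → pose (-6.4968, 3.0107, -2.0826)
step 4: θ'=-1.0826 (R=-1.0000) → pose (-6.4855, 3.9695, -1.0826)
step 5: θ'=-2.0826 (R=-1.7500) → pose (-6.5053, 2.2916, -2.0826)

(-6.5053, 2.2916, -2.0826)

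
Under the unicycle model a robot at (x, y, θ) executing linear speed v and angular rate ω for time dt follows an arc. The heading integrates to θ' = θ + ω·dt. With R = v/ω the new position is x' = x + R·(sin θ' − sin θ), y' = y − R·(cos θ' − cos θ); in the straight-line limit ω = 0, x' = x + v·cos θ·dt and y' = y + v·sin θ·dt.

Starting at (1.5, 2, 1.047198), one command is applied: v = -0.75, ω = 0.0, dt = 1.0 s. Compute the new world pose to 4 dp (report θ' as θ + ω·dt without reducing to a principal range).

θ' = 1.0472 + 0.0·1.0 = 1.0472
ω = 0 → straight: x' = 1.5 + -0.75·cos(1.0472)·1.0 = 1.1250
y' = 2 + -0.75·sin(1.0472)·1.0 = 1.3505

(1.1250, 1.3505, 1.0472)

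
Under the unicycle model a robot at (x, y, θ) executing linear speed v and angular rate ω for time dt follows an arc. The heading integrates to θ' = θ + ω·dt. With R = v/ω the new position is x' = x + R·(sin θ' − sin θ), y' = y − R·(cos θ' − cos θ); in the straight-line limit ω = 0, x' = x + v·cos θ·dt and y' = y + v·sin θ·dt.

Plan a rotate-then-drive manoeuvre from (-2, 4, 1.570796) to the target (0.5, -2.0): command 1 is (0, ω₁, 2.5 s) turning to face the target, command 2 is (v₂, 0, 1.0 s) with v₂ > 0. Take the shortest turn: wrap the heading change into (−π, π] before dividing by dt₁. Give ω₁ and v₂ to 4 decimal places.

ω₁ = -1.0987, v₂ = 6.5000

heading to target = atan2(-2−4, 0.5−-2) = -1.1760
Δθ = wrap(-1.1760 − 1.5708) = -2.7468; ω₁ = Δθ/dt₁ = -1.0987
distance = √((0.5−-2)² + (-2−4)²) = 6.5000; v₂ = distance/dt₂ = 6.5000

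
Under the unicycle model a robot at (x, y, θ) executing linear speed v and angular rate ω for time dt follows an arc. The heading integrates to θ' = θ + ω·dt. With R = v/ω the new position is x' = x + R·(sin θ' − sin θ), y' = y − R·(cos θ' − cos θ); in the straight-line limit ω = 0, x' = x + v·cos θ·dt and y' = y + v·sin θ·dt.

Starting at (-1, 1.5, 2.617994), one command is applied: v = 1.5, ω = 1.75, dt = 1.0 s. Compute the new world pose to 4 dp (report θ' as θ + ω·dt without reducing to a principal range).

(-2.2354, 1.0471, 4.3680)

θ' = 2.6180 + 1.75·1.0 = 4.3680
R = v/ω = 1.5/1.75 = 0.8571
x' = -1 + 0.8571·(sin 4.3680 − sin 2.6180) = -2.2354
y' = 1.5 − 0.8571·(cos 4.3680 − cos 2.6180) = 1.0471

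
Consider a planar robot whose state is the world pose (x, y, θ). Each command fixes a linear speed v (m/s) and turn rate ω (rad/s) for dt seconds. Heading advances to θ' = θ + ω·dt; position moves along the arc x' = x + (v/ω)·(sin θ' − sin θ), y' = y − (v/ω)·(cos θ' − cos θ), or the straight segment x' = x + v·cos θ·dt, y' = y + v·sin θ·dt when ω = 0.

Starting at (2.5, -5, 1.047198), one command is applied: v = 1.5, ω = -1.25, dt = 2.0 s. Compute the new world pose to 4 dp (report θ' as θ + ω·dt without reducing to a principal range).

θ' = 1.0472 + -1.25·2.0 = -1.4528
R = v/ω = 1.5/-1.25 = -1.2000
x' = 2.5 + -1.2000·(sin -1.4528 − sin 1.0472) = 4.7309
y' = -5 − -1.2000·(cos -1.4528 − cos 1.0472) = -5.4587

(4.7309, -5.4587, -1.4528)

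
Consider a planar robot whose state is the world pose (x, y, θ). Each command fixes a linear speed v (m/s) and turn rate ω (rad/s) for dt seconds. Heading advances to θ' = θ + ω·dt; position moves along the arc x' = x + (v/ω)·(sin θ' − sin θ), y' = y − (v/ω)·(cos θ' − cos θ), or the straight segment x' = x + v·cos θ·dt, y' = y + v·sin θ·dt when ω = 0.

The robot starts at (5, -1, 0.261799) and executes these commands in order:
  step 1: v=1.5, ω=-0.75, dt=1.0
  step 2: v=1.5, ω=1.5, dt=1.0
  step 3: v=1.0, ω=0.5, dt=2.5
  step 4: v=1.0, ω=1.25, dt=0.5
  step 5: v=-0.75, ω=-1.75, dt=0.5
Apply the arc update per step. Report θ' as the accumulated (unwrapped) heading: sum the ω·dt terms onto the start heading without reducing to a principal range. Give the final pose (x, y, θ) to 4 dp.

step 1: θ'=-0.4882 (R=-2.0000) → pose (6.4557, -1.1655, -0.4882)
step 2: θ'=1.0118 (R=1.0000) → pose (7.7725, -0.8127, 1.0118)
step 3: θ'=2.2618 (R=2.0000) → pose (7.6182, 1.5226, 2.2618)
step 4: θ'=2.8868 (R=0.8000) → pose (7.2033, 1.7870, 2.8868)
step 5: θ'=2.0118 (R=0.4286) → pose (7.4829, 1.5552, 2.0118)

(7.4829, 1.5552, 2.0118)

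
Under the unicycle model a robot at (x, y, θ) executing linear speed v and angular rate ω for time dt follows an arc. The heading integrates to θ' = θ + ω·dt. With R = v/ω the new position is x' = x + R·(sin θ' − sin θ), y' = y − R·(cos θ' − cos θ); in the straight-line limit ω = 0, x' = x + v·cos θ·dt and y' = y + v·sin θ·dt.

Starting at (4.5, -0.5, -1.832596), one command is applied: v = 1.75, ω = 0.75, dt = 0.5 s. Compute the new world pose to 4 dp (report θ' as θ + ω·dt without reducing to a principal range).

θ' = -1.8326 + 0.75·0.5 = -1.4576
R = v/ω = 1.75/0.75 = 2.3333
x' = 4.5 + 2.3333·(sin -1.4576 − sin -1.8326) = 4.4354
y' = -0.5 − 2.3333·(cos -1.4576 − cos -1.8326) = -1.3675

(4.4354, -1.3675, -1.4576)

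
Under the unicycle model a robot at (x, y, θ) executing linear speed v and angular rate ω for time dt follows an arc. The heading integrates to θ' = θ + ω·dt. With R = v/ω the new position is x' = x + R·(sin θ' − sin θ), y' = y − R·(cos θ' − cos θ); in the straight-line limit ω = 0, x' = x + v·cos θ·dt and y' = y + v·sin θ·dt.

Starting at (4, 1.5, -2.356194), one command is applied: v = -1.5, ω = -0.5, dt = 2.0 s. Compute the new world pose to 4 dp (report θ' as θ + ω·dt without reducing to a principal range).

(6.7602, 2.3099, -3.3562)

θ' = -2.3562 + -0.5·2.0 = -3.3562
R = v/ω = -1.5/-0.5 = 3.0000
x' = 4 + 3.0000·(sin -3.3562 − sin -2.3562) = 6.7602
y' = 1.5 − 3.0000·(cos -3.3562 − cos -2.3562) = 2.3099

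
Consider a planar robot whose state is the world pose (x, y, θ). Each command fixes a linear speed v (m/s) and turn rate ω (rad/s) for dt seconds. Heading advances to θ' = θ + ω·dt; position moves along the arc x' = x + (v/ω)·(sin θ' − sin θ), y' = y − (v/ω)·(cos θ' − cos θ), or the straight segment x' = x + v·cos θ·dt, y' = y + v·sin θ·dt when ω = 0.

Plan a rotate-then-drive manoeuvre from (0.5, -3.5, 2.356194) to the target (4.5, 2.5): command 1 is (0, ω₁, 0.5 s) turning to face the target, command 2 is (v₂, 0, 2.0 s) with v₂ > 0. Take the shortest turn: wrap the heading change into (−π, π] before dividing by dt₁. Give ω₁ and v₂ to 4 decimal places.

heading to target = atan2(2.5−-3.5, 4.5−0.5) = 0.9828
Δθ = wrap(0.9828 − 2.3562) = -1.3734; ω₁ = Δθ/dt₁ = -2.7468
distance = √((4.5−0.5)² + (2.5−-3.5)²) = 7.2111; v₂ = distance/dt₂ = 3.6056

ω₁ = -2.7468, v₂ = 3.6056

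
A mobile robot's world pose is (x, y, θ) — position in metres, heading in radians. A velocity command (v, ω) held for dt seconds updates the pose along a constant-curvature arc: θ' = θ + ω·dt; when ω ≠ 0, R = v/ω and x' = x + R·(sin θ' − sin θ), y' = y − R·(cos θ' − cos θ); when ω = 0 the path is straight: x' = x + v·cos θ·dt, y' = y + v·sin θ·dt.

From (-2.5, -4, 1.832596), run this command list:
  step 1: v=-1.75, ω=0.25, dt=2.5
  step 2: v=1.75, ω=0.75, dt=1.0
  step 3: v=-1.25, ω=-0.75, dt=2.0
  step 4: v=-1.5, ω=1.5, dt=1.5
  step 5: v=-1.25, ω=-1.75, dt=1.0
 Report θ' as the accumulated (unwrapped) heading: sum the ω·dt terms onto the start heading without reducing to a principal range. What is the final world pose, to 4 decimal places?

step 1: θ'=2.4576 (R=-7.0000) → pose (-0.1618, -7.6136, 2.4576)
step 2: θ'=3.2076 (R=2.3333) → pose (-1.7901, -7.0938, 3.2076)
step 3: θ'=1.7076 (R=1.6667) → pose (-0.0291, -8.5296, 1.7076)
step 4: θ'=3.9576 (R=-1.0000) → pose (1.6900, -9.0784, 3.9576)
step 5: θ'=2.2076 (R=0.7143) → pose (2.7846, -9.1430, 2.2076)

(2.7846, -9.1430, 2.2076)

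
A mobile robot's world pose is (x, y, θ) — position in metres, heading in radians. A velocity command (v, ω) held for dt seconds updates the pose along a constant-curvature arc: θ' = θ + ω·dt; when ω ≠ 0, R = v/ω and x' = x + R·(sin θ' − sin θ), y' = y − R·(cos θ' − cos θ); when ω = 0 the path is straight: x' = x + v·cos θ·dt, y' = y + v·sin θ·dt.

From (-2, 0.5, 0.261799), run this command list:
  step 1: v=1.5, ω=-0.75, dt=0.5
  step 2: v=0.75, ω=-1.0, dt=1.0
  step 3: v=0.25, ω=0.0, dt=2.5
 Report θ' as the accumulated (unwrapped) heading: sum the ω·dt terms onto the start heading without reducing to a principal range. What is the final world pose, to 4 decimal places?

step 1: θ'=-0.1132 (R=-2.0000) → pose (-1.2564, 0.5553, -0.1132)
step 2: θ'=-1.1132 (R=-0.7500) → pose (-0.6683, 0.1415, -1.1132)
step 3: θ'=-1.1132 (straight) → pose (-0.3922, -0.4192, -1.1132)

(-0.3922, -0.4192, -1.1132)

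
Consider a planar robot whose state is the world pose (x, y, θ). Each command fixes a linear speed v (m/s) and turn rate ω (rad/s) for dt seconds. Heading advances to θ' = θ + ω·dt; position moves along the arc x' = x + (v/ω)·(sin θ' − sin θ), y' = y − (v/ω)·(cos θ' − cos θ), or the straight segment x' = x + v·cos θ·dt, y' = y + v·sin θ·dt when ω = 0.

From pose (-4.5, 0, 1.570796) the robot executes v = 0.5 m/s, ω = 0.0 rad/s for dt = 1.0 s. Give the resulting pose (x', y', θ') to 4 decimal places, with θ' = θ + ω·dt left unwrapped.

(-4.5000, 0.5000, 1.5708)

θ' = 1.5708 + 0.0·1.0 = 1.5708
ω = 0 → straight: x' = -4.5 + 0.5·cos(1.5708)·1.0 = -4.5000
y' = 0 + 0.5·sin(1.5708)·1.0 = 0.5000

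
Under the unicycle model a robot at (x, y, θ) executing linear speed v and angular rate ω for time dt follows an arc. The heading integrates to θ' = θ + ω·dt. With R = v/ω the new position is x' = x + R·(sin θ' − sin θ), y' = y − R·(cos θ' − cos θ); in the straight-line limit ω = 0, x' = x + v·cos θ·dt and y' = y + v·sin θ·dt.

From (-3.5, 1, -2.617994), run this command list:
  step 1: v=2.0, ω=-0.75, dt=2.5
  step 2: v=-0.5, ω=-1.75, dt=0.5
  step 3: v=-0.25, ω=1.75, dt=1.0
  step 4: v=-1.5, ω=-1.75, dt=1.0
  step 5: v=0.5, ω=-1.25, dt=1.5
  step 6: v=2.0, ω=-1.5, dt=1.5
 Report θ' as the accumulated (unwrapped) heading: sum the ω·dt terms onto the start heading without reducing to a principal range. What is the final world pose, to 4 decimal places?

(-7.6927, -1.1151, -9.4930)

step 1: θ'=-4.4930 (R=-2.6667) → pose (-7.4361, 2.7290, -4.4930)
step 2: θ'=-5.3680 (R=0.2857) → pose (-7.4885, 2.4927, -5.3680)
step 3: θ'=-3.6180 (R=-0.1429) → pose (-7.4407, 2.2786, -3.6180)
step 4: θ'=-5.3680 (R=0.8571) → pose (-7.1544, 0.9944, -5.3680)
step 5: θ'=-7.2430 (R=-0.4000) → pose (-6.5097, 0.9800, -7.2430)
step 6: θ'=-9.4930 (R=-1.3333) → pose (-7.6927, -1.1151, -9.4930)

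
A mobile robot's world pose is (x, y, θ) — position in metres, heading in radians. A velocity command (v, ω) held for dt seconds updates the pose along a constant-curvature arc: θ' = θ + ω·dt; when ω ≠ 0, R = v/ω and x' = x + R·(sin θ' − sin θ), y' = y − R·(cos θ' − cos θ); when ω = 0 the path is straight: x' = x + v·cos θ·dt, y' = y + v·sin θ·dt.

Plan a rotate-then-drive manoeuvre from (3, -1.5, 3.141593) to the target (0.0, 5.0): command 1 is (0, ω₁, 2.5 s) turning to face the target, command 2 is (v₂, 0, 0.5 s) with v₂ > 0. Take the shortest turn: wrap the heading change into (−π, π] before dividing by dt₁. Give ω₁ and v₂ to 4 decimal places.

ω₁ = -0.4554, v₂ = 14.3178

heading to target = atan2(5−-1.5, 0−3) = 2.0032
Δθ = wrap(2.0032 − 3.1416) = -1.1384; ω₁ = Δθ/dt₁ = -0.4554
distance = √((0−3)² + (5−-1.5)²) = 7.1589; v₂ = distance/dt₂ = 14.3178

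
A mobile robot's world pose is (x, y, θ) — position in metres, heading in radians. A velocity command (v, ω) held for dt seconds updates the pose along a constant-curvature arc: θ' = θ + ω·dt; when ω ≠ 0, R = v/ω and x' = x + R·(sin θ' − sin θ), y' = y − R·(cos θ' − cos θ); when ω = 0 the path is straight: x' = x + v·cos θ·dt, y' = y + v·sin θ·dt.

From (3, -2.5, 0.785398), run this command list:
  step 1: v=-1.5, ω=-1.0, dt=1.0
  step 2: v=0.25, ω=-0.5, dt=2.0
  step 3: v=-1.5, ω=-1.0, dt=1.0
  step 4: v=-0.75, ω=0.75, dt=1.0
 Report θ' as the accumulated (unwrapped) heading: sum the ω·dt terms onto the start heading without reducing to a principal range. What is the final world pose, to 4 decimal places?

step 1: θ'=-0.2146 (R=1.5000) → pose (1.6199, -2.9049, -0.2146)
step 2: θ'=-1.2146 (R=-0.5000) → pose (1.9820, -3.2191, -1.2146)
step 3: θ'=-2.2146 (R=1.5000) → pose (2.1882, -1.7957, -2.2146)
step 4: θ'=-1.4646 (R=-1.0000) → pose (2.3827, -1.0894, -1.4646)

(2.3827, -1.0894, -1.4646)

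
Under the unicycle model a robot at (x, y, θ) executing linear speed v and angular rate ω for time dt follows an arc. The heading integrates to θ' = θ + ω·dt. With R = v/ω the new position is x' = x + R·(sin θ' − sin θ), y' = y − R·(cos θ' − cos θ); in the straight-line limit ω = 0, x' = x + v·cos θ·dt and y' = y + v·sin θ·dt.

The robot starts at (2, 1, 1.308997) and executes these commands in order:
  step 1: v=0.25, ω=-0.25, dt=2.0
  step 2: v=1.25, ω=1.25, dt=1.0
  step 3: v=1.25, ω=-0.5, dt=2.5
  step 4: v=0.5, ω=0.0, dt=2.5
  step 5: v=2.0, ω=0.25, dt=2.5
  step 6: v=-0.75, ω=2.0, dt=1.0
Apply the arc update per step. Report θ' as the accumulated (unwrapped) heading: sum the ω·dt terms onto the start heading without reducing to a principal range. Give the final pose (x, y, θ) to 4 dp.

step 1: θ'=0.8090 (R=-1.0000) → pose (2.2423, 1.4314, 0.8090)
step 2: θ'=2.0590 (R=1.0000) → pose (2.4019, 2.5907, 2.0590)
step 3: θ'=0.8090 (R=-2.5000) → pose (2.8009, 5.4888, 0.8090)
step 4: θ'=0.8090 (straight) → pose (3.6637, 6.3933, 0.8090)
step 5: θ'=1.4340 (R=8.0000) → pose (5.8002, 10.8241, 1.4340)
step 6: θ'=3.4340 (R=-0.3750) → pose (6.2797, 10.4139, 3.4340)

(6.2797, 10.4139, 3.4340)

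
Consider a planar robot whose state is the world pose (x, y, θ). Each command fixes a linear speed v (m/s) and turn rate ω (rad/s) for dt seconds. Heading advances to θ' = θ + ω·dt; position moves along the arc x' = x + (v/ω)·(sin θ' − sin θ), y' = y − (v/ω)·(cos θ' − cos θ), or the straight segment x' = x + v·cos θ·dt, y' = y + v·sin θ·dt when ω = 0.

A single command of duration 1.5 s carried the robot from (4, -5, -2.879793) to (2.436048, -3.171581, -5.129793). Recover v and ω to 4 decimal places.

v = 2.0000, ω = -1.5000

Δθ = -5.129793 − -2.879793 = -2.250000
ω = Δθ/dt = -2.250000/1.5 = -1.5000
R = −Δy/(cos θ' − cos θ) = -1.3333
v = R·ω = -1.3333·-1.5000 = 2.0000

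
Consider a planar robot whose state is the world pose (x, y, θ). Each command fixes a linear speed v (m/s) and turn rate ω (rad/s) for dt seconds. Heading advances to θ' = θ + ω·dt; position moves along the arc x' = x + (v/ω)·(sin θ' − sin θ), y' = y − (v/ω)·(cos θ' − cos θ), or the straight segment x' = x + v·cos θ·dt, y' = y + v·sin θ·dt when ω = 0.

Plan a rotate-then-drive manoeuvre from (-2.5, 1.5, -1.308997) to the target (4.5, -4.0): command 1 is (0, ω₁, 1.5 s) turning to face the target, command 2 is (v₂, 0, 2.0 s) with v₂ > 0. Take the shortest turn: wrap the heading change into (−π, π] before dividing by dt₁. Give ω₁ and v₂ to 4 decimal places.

heading to target = atan2(-4−1.5, 4.5−-2.5) = -0.6660
Δθ = wrap(-0.6660 − -1.3090) = 0.6430; ω₁ = Δθ/dt₁ = 0.4287
distance = √((4.5−-2.5)² + (-4−1.5)²) = 8.9022; v₂ = distance/dt₂ = 4.4511

ω₁ = 0.4287, v₂ = 4.4511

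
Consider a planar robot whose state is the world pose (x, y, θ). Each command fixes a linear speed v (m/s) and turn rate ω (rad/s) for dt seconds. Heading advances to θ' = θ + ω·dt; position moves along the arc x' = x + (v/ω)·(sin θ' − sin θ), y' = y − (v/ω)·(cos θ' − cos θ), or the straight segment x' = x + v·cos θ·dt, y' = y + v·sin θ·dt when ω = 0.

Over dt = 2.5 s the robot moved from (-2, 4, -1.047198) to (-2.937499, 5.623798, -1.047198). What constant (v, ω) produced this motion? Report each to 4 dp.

v = -0.7500, ω = 0.0000

Δθ = -1.047198 − -1.047198 = 0.000000
ω = Δθ/dt = 0.000000/2.5 = 0.0000
ω = 0 → v = (Δx·cos θ + Δy·sin θ)/dt = -0.7500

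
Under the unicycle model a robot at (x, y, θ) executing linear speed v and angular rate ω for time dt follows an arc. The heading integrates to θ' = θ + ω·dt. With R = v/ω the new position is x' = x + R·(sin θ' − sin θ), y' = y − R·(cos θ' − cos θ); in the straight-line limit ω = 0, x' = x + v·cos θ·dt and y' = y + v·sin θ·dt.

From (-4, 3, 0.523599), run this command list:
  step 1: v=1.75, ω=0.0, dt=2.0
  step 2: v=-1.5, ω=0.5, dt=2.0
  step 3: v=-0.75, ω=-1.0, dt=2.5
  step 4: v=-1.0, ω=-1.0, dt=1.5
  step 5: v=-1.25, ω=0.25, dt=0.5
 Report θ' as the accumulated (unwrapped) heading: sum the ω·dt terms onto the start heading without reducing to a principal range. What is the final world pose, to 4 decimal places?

step 1: θ'=0.5236 (straight) → pose (-0.9689, 4.7500, 0.5236)
step 2: θ'=1.5236 (R=-3.0000) → pose (-2.4656, 2.2935, 1.5236)
step 3: θ'=-0.9764 (R=0.7500) → pose (-3.8361, 1.9088, -0.9764)
step 4: θ'=-2.4764 (R=1.0000) → pose (-3.6248, 3.2556, -2.4764)
step 5: θ'=-2.3514 (R=-5.0000) → pose (-3.1584, 3.6711, -2.3514)

(-3.1584, 3.6711, -2.3514)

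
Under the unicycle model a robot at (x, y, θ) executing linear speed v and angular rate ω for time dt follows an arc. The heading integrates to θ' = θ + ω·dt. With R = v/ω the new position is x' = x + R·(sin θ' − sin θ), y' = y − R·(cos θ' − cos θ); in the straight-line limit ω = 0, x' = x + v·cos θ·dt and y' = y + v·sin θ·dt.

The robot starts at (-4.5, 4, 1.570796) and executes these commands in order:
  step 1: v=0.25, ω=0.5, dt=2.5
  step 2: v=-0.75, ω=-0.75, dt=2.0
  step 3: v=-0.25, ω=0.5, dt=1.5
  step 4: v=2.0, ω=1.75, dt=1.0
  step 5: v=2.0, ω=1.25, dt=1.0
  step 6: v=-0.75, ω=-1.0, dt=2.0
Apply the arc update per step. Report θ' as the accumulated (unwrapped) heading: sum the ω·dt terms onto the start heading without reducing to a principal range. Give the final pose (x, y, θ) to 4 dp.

(-5.6018, 2.4610, 3.0708)

step 1: θ'=2.8208 (R=0.5000) → pose (-4.8423, 4.4745, 2.8208)
step 2: θ'=1.3208 (R=1.0000) → pose (-4.1887, 3.2781, 1.3208)
step 3: θ'=2.0708 (R=-0.5000) → pose (-4.1431, 2.9147, 2.0708)
step 4: θ'=3.8208 (R=1.1429) → pose (-5.8639, 3.2560, 3.8208)
step 5: θ'=5.0708 (R=1.6000) → pose (-6.3572, 1.4498, 5.0708)
step 6: θ'=3.0708 (R=0.7500) → pose (-5.6018, 2.4610, 3.0708)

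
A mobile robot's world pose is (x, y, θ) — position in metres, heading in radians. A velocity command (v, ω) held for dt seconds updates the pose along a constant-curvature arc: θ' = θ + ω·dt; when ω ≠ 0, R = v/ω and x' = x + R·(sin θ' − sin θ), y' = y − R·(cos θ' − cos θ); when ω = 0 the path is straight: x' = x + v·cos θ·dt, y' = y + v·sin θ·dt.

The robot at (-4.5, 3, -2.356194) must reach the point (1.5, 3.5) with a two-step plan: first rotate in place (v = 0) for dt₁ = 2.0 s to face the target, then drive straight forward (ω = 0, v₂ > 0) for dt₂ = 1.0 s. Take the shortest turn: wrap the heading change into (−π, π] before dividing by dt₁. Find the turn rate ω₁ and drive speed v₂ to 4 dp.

heading to target = atan2(3.5−3, 1.5−-4.5) = 0.0831
Δθ = wrap(0.0831 − -2.3562) = 2.4393; ω₁ = Δθ/dt₁ = 1.2197
distance = √((1.5−-4.5)² + (3.5−3)²) = 6.0208; v₂ = distance/dt₂ = 6.0208

ω₁ = 1.2197, v₂ = 6.0208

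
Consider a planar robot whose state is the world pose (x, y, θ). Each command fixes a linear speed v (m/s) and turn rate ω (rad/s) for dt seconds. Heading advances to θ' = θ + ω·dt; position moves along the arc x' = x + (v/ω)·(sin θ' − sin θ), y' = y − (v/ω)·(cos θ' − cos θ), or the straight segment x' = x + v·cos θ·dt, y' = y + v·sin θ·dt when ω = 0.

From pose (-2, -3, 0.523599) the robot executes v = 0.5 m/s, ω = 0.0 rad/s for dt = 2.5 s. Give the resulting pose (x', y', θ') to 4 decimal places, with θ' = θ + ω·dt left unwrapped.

(-0.9175, -2.3750, 0.5236)

θ' = 0.5236 + 0.0·2.5 = 0.5236
ω = 0 → straight: x' = -2 + 0.5·cos(0.5236)·2.5 = -0.9175
y' = -3 + 0.5·sin(0.5236)·2.5 = -2.3750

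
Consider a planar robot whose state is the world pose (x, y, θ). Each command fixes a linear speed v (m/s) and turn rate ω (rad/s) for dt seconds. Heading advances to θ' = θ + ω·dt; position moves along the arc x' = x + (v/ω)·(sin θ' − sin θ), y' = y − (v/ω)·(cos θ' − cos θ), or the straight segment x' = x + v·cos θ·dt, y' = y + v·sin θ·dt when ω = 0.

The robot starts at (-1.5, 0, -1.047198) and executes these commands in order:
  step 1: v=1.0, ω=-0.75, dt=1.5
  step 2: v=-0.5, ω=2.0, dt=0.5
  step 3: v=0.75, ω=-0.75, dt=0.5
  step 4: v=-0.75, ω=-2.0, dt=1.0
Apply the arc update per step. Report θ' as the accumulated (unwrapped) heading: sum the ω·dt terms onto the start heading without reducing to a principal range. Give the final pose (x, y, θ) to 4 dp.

step 1: θ'=-2.1722 (R=-1.3333) → pose (-1.5553, -1.4211, -2.1722)
step 2: θ'=-1.1722 (R=-0.2500) → pose (-1.5310, -1.1826, -1.1722)
step 3: θ'=-1.5472 (R=-1.0000) → pose (-1.4529, -1.5471, -1.5472)
step 4: θ'=-3.5472 (R=0.3750) → pose (-0.9301, -1.1937, -3.5472)

(-0.9301, -1.1937, -3.5472)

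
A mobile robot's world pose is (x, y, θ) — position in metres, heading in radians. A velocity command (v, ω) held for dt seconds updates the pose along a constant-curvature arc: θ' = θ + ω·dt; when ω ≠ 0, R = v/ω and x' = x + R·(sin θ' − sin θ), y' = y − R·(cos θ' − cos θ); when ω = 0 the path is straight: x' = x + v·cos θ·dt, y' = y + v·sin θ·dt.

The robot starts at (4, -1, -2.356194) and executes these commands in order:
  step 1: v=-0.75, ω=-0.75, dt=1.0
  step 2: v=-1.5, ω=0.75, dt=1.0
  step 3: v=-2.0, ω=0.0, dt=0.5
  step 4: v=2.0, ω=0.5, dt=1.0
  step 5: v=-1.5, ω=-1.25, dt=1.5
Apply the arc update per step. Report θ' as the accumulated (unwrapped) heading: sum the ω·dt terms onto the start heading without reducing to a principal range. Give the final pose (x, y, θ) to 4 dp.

step 1: θ'=-3.1062 (R=1.0000) → pose (4.6717, -0.7077, -3.1062)
step 2: θ'=-2.3562 (R=-2.0000) → pose (6.0151, -0.1232, -2.3562)
step 3: θ'=-2.3562 (straight) → pose (6.7223, 0.5839, -2.3562)
step 4: θ'=-1.8562 (R=4.0000) → pose (5.7125, -1.1184, -1.8562)
step 5: θ'=-3.7312 (R=1.2000) → pose (7.5312, -0.4588, -3.7312)

(7.5312, -0.4588, -3.7312)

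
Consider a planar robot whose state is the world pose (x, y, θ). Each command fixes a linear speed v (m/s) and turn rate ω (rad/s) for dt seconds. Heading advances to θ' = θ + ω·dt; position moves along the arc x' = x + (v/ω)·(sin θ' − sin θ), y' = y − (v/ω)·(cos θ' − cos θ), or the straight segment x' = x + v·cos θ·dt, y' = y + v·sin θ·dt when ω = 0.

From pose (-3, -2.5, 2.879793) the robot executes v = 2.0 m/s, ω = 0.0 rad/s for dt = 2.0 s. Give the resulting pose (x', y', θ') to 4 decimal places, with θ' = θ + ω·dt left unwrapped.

θ' = 2.8798 + 0.0·2.0 = 2.8798
ω = 0 → straight: x' = -3 + 2.0·cos(2.8798)·2.0 = -6.8637
y' = -2.5 + 2.0·sin(2.8798)·2.0 = -1.4647

(-6.8637, -1.4647, 2.8798)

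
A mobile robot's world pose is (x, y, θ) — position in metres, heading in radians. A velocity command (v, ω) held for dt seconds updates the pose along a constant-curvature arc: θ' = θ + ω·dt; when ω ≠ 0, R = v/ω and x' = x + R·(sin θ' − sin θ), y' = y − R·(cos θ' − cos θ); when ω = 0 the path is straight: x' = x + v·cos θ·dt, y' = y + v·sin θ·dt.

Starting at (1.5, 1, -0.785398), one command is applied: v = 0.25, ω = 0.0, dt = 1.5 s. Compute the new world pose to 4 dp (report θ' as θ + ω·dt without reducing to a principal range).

(1.7652, 0.7348, -0.7854)

θ' = -0.7854 + 0.0·1.5 = -0.7854
ω = 0 → straight: x' = 1.5 + 0.25·cos(-0.7854)·1.5 = 1.7652
y' = 1 + 0.25·sin(-0.7854)·1.5 = 0.7348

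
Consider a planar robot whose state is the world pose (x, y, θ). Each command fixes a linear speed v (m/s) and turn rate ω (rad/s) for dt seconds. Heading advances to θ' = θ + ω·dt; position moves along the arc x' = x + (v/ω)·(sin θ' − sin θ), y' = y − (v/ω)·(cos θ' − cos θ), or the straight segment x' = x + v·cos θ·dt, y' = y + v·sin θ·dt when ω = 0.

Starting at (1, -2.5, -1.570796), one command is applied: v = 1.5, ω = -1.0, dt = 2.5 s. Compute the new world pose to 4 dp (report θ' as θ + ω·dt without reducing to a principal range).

(-1.7017, -3.3977, -4.0708)

θ' = -1.5708 + -1.0·2.5 = -4.0708
R = v/ω = 1.5/-1.0 = -1.5000
x' = 1 + -1.5000·(sin -4.0708 − sin -1.5708) = -1.7017
y' = -2.5 − -1.5000·(cos -4.0708 − cos -1.5708) = -3.3977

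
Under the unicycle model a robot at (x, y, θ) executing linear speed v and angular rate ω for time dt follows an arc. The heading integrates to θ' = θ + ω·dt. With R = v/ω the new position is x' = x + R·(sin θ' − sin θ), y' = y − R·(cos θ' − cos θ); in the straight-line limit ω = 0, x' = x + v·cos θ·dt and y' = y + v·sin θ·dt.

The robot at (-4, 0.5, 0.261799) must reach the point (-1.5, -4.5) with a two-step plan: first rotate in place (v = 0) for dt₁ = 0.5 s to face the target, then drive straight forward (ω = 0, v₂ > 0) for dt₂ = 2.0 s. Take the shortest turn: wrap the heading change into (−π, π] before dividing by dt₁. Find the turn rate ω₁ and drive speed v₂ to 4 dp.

ω₁ = -2.7379, v₂ = 2.7951

heading to target = atan2(-4.5−0.5, -1.5−-4) = -1.1071
Δθ = wrap(-1.1071 − 0.2618) = -1.3689; ω₁ = Δθ/dt₁ = -2.7379
distance = √((-1.5−-4)² + (-4.5−0.5)²) = 5.5902; v₂ = distance/dt₂ = 2.7951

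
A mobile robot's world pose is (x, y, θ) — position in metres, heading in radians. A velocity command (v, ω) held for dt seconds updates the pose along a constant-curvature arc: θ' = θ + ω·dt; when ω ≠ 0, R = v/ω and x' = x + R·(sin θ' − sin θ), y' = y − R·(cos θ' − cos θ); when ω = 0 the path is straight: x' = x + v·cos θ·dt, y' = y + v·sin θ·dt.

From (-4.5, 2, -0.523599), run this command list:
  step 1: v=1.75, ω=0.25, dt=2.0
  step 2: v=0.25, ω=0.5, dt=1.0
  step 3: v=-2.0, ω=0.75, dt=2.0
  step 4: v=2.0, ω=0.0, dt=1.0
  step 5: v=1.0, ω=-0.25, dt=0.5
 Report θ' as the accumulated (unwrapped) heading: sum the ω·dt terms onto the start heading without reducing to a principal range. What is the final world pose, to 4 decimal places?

step 1: θ'=-0.0236 (R=7.0000) → pose (-1.1652, 1.0641, -0.0236)
step 2: θ'=0.4764 (R=0.5000) → pose (-0.9241, 1.1197, 0.4764)
step 3: θ'=1.9764 (R=-2.6667) → pose (-2.1515, -2.3023, 1.9764)
step 4: θ'=1.9764 (straight) → pose (-2.9406, -0.4645, 1.9764)
step 5: θ'=1.8514 (R=-4.0000) → pose (-3.1087, 0.0060, 1.8514)

(-3.1087, 0.0060, 1.8514)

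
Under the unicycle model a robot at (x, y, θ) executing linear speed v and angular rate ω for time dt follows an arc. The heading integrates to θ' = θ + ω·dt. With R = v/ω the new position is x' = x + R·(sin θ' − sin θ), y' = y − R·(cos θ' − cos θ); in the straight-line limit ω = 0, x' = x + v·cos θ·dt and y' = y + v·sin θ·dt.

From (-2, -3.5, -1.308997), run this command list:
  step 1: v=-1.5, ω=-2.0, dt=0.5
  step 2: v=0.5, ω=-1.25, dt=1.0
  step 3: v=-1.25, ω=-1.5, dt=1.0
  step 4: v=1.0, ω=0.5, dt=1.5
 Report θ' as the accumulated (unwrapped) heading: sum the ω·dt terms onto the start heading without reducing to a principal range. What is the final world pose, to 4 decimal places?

(-1.8840, -2.4780, -4.3090)

step 1: θ'=-2.3090 (R=0.7500) → pose (-1.8303, -2.8012, -2.3090)
step 2: θ'=-3.5590 (R=-0.4000) → pose (-2.2883, -2.8976, -3.5590)
step 3: θ'=-5.0590 (R=0.8333) → pose (-1.8424, -3.9425, -5.0590)
step 4: θ'=-4.3090 (R=2.0000) → pose (-1.8840, -2.4780, -4.3090)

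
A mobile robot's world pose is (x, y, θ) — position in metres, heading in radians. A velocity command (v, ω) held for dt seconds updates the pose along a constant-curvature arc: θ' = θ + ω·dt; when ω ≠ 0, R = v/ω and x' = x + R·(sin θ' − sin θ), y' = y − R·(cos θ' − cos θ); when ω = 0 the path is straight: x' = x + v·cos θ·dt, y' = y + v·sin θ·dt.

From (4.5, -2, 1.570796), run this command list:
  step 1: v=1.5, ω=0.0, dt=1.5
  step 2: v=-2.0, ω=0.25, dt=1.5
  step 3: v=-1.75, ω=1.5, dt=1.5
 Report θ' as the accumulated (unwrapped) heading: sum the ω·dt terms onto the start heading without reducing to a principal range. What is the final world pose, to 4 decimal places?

(7.1560, -2.8291, 4.1958)

step 1: θ'=1.5708 (straight) → pose (4.5000, 0.2500, 1.5708)
step 2: θ'=1.9458 (R=-8.0000) → pose (5.0559, -2.6802, 1.9458)
step 3: θ'=4.1958 (R=-1.1667) → pose (7.1560, -2.8291, 4.1958)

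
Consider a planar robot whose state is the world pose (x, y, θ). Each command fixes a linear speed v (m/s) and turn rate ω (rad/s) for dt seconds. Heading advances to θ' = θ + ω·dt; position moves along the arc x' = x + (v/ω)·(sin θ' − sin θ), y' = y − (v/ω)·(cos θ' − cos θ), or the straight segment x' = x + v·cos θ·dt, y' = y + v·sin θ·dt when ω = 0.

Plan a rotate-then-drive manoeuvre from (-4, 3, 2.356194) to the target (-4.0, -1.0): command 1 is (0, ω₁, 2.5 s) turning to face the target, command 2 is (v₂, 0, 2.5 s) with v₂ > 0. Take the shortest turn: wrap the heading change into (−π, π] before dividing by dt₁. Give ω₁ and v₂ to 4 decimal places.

heading to target = atan2(-1−3, -4−-4) = -1.5708
Δθ = wrap(-1.5708 − 2.3562) = 2.3562; ω₁ = Δθ/dt₁ = 0.9425
distance = √((-4−-4)² + (-1−3)²) = 4.0000; v₂ = distance/dt₂ = 1.6000

ω₁ = 0.9425, v₂ = 1.6000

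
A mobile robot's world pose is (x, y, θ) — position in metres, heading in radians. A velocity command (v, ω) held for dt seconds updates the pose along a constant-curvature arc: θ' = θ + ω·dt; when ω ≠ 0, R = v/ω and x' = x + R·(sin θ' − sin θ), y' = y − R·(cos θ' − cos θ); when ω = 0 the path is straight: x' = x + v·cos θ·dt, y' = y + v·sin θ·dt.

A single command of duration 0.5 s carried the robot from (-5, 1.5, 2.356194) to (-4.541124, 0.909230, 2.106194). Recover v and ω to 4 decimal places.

v = -1.5000, ω = -0.5000

Δθ = 2.106194 − 2.356194 = -0.250000
ω = Δθ/dt = -0.250000/0.5 = -0.5000
R = −Δy/(cos θ' − cos θ) = 3.0000
v = R·ω = 3.0000·-0.5000 = -1.5000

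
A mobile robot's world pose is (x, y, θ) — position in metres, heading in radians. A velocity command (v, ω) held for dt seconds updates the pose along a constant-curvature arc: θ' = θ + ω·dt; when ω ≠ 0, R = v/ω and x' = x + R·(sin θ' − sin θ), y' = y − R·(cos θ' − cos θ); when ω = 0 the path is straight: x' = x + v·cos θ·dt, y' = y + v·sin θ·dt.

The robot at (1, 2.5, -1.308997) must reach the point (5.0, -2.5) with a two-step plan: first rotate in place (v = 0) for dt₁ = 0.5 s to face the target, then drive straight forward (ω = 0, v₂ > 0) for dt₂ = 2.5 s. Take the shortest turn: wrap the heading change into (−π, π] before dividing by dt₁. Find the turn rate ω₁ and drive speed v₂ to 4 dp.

heading to target = atan2(-2.5−2.5, 5−1) = -0.8961
Δθ = wrap(-0.8961 − -1.3090) = 0.4129; ω₁ = Δθ/dt₁ = 0.8259
distance = √((5−1)² + (-2.5−2.5)²) = 6.4031; v₂ = distance/dt₂ = 2.5612

ω₁ = 0.8259, v₂ = 2.5612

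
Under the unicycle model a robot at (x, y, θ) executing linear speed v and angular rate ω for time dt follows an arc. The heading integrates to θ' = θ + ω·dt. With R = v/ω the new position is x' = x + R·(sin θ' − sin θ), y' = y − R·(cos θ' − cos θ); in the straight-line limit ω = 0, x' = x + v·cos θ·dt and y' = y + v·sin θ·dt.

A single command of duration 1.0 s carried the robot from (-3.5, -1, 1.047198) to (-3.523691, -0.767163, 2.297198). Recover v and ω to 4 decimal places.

v = 0.2500, ω = 1.2500

Δθ = 2.297198 − 1.047198 = 1.250000
ω = Δθ/dt = 1.250000/1.0 = 1.2500
R = −Δy/(cos θ' − cos θ) = 0.2000
v = R·ω = 0.2000·1.2500 = 0.2500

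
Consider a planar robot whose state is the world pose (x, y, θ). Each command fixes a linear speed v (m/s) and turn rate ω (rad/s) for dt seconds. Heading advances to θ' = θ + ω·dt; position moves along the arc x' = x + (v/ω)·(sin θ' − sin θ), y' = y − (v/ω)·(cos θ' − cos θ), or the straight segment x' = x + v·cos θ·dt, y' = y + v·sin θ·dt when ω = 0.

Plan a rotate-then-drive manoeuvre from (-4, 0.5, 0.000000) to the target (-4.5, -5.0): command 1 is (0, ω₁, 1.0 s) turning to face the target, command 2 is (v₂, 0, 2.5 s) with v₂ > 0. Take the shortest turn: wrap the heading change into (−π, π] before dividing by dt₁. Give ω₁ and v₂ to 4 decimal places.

ω₁ = -1.6615, v₂ = 2.2091

heading to target = atan2(-5−0.5, -4.5−-4) = -1.6615
Δθ = wrap(-1.6615 − 0.0000) = -1.6615; ω₁ = Δθ/dt₁ = -1.6615
distance = √((-4.5−-4)² + (-5−0.5)²) = 5.5227; v₂ = distance/dt₂ = 2.2091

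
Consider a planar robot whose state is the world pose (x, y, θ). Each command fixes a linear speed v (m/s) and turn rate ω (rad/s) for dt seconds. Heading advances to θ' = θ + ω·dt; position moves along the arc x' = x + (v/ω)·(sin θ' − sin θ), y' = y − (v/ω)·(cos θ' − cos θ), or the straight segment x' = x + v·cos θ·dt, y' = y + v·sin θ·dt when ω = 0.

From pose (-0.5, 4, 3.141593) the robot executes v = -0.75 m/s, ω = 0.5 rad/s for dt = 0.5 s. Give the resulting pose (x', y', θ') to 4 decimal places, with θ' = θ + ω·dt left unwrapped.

(-0.1289, 4.0466, 3.3916)

θ' = 3.1416 + 0.5·0.5 = 3.3916
R = v/ω = -0.75/0.5 = -1.5000
x' = -0.5 + -1.5000·(sin 3.3916 − sin 3.1416) = -0.1289
y' = 4 − -1.5000·(cos 3.3916 − cos 3.1416) = 4.0466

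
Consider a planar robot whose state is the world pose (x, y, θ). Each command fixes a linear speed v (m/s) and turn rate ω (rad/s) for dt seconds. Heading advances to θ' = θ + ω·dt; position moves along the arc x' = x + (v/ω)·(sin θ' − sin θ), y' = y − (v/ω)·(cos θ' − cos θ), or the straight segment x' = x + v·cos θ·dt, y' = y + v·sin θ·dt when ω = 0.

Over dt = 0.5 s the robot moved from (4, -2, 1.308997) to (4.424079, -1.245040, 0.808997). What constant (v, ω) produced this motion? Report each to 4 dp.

Δθ = 0.808997 − 1.308997 = -0.500000
ω = Δθ/dt = -0.500000/0.5 = -1.0000
R = −Δy/(cos θ' − cos θ) = -1.7500
v = R·ω = -1.7500·-1.0000 = 1.7500

v = 1.7500, ω = -1.0000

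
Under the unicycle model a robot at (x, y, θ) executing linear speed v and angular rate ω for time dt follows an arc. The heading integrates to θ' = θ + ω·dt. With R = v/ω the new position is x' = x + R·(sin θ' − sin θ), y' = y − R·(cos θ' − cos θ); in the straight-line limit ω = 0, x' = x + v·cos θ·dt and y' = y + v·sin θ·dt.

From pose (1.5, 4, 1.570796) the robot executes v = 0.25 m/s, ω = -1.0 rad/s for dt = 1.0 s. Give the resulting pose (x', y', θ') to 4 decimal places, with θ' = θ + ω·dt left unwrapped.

(1.6149, 4.2104, 0.5708)

θ' = 1.5708 + -1.0·1.0 = 0.5708
R = v/ω = 0.25/-1.0 = -0.2500
x' = 1.5 + -0.2500·(sin 0.5708 − sin 1.5708) = 1.6149
y' = 4 − -0.2500·(cos 0.5708 − cos 1.5708) = 4.2104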